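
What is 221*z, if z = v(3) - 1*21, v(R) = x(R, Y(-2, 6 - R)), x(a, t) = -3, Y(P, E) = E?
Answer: -5304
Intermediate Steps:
v(R) = -3
z = -24 (z = -3 - 1*21 = -3 - 21 = -24)
221*z = 221*(-24) = -5304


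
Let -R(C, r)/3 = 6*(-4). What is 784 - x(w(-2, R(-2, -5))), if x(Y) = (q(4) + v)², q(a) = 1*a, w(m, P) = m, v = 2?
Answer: 748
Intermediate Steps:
R(C, r) = 72 (R(C, r) = -18*(-4) = -3*(-24) = 72)
q(a) = a
x(Y) = 36 (x(Y) = (4 + 2)² = 6² = 36)
784 - x(w(-2, R(-2, -5))) = 784 - 1*36 = 784 - 36 = 748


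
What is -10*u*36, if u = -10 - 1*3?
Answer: 4680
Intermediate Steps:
u = -13 (u = -10 - 3 = -13)
-10*u*36 = -10*(-13)*36 = 130*36 = 4680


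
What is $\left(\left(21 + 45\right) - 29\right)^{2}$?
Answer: $1369$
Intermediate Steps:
$\left(\left(21 + 45\right) - 29\right)^{2} = \left(66 - 29\right)^{2} = 37^{2} = 1369$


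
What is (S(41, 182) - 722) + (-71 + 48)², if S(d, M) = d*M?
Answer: 7269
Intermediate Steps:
S(d, M) = M*d
(S(41, 182) - 722) + (-71 + 48)² = (182*41 - 722) + (-71 + 48)² = (7462 - 722) + (-23)² = 6740 + 529 = 7269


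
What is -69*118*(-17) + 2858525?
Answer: 2996939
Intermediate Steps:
-69*118*(-17) + 2858525 = -8142*(-17) + 2858525 = 138414 + 2858525 = 2996939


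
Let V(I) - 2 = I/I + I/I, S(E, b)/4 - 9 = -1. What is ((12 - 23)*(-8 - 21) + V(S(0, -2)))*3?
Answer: 969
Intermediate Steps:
S(E, b) = 32 (S(E, b) = 36 + 4*(-1) = 36 - 4 = 32)
V(I) = 4 (V(I) = 2 + (I/I + I/I) = 2 + (1 + 1) = 2 + 2 = 4)
((12 - 23)*(-8 - 21) + V(S(0, -2)))*3 = ((12 - 23)*(-8 - 21) + 4)*3 = (-11*(-29) + 4)*3 = (319 + 4)*3 = 323*3 = 969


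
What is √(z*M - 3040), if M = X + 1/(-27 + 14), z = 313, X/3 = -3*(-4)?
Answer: √1386463/13 ≈ 90.576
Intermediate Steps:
X = 36 (X = 3*(-3*(-4)) = 3*12 = 36)
M = 467/13 (M = 36 + 1/(-27 + 14) = 36 + 1/(-13) = 36 - 1/13 = 467/13 ≈ 35.923)
√(z*M - 3040) = √(313*(467/13) - 3040) = √(146171/13 - 3040) = √(106651/13) = √1386463/13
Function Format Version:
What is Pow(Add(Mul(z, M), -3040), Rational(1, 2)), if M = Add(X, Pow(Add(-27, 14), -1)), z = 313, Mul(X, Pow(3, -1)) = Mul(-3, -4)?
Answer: Mul(Rational(1, 13), Pow(1386463, Rational(1, 2))) ≈ 90.576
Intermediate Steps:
X = 36 (X = Mul(3, Mul(-3, -4)) = Mul(3, 12) = 36)
M = Rational(467, 13) (M = Add(36, Pow(Add(-27, 14), -1)) = Add(36, Pow(-13, -1)) = Add(36, Rational(-1, 13)) = Rational(467, 13) ≈ 35.923)
Pow(Add(Mul(z, M), -3040), Rational(1, 2)) = Pow(Add(Mul(313, Rational(467, 13)), -3040), Rational(1, 2)) = Pow(Add(Rational(146171, 13), -3040), Rational(1, 2)) = Pow(Rational(106651, 13), Rational(1, 2)) = Mul(Rational(1, 13), Pow(1386463, Rational(1, 2)))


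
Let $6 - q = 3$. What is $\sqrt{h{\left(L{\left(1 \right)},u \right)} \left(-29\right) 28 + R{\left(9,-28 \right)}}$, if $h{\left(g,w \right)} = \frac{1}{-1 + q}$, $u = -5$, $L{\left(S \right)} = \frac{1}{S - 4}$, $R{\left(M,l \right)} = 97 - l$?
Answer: $i \sqrt{281} \approx 16.763 i$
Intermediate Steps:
$q = 3$ ($q = 6 - 3 = 3$)
$L{\left(S \right)} = \frac{1}{-4 + S}$
$h{\left(g,w \right)} = \frac{1}{2}$ ($h{\left(g,w \right)} = \frac{1}{-1 + 3} = \frac{1}{2}$)
$\sqrt{h{\left(L{\left(1 \right)},u \right)} \left(-29\right) 28 + R{\left(9,-28 \right)}} = \sqrt{\frac{1}{2} \left(-29\right) 28 + \left(97 - -28\right)} = \sqrt{\left(- \frac{29}{2}\right) 28 + \left(97 + 28\right)} = \sqrt{-406 + 125} = \sqrt{-281} = i \sqrt{281}$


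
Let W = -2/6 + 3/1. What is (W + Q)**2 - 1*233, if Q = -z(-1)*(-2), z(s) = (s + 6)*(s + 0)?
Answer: -1613/9 ≈ -179.22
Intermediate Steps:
z(s) = s*(6 + s) (z(s) = (6 + s)*s = s*(6 + s))
Q = -10 (Q = -(-1)*(6 - 1)*(-2) = -(-1)*5*(-2) = -1*(-5)*(-2) = 5*(-2) = -10)
W = 8/3 (W = -2*1/6 + 3*1 = -1/3 + 3 = 8/3 ≈ 2.6667)
(W + Q)**2 - 1*233 = (8/3 - 10)**2 - 1*233 = (-22/3)**2 - 233 = 484/9 - 233 = -1613/9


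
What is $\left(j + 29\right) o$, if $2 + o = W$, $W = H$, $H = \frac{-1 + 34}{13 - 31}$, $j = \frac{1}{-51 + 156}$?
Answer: $- \frac{35029}{315} \approx -111.2$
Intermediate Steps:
$j = \frac{1}{105} \approx 0.0095238$
$H = - \frac{11}{6}$ ($H = \frac{33}{-18} = 33 \left(- \frac{1}{18}\right) = - \frac{11}{6} \approx -1.8333$)
$W = - \frac{11}{6} \approx -1.8333$
$o = - \frac{23}{6}$ ($o = -2 - \frac{11}{6} = - \frac{23}{6} \approx -3.8333$)
$\left(j + 29\right) o = \left(\frac{1}{105} + 29\right) \left(- \frac{23}{6}\right) = \frac{3046}{105} \left(- \frac{23}{6}\right) = - \frac{35029}{315}$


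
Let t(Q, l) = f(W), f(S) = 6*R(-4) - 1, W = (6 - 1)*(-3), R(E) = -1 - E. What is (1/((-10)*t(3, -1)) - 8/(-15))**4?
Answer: 5236114321/67652010000 ≈ 0.077398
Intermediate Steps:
W = -15 (W = 5*(-3) = -15)
f(S) = 17 (f(S) = 6*(-1 - 1*(-4)) - 1 = 6*(-1 + 4) - 1 = 6*3 - 1 = 18 - 1 = 17)
t(Q, l) = 17
(1/((-10)*t(3, -1)) - 8/(-15))**4 = (1/(-10*17) - 8/(-15))**4 = (-1/10*1/17 - 8*(-1/15))**4 = (-1/170 + 8/15)**4 = (269/510)**4 = 5236114321/67652010000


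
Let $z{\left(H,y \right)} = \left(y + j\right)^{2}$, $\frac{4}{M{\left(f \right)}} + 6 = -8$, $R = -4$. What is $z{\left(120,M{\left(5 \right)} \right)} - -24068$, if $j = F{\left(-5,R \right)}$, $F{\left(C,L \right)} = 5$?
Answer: $\frac{1180421}{49} \approx 24090.0$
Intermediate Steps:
$j = 5$
$M{\left(f \right)} = - \frac{2}{7}$ ($M{\left(f \right)} = \frac{4}{-6 - 8} = \frac{4}{-14} = 4 \left(- \frac{1}{14}\right) = - \frac{2}{7}$)
$z{\left(H,y \right)} = \left(5 + y\right)^{2}$ ($z{\left(H,y \right)} = \left(y + 5\right)^{2} = \left(5 + y\right)^{2}$)
$z{\left(120,M{\left(5 \right)} \right)} - -24068 = \left(5 - \frac{2}{7}\right)^{2} - -24068 = \left(\frac{33}{7}\right)^{2} + 24068 = \frac{1089}{49} + 24068 = \frac{1180421}{49}$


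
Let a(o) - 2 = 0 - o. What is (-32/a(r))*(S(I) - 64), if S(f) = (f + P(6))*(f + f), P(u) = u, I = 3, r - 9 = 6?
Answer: -320/13 ≈ -24.615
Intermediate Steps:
r = 15 (r = 9 + 6 = 15)
a(o) = 2 - o (a(o) = 2 + (0 - o) = 2 - o)
S(f) = 2*f*(6 + f) (S(f) = (f + 6)*(f + f) = (6 + f)*(2*f) = 2*f*(6 + f))
(-32/a(r))*(S(I) - 64) = (-32/(2 - 1*15))*(2*3*(6 + 3) - 64) = (-32/(2 - 15))*(2*3*9 - 64) = (-32/(-13))*(54 - 64) = -32*(-1/13)*(-10) = (32/13)*(-10) = -320/13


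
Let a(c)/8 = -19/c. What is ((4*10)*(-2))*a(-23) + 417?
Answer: -2569/23 ≈ -111.70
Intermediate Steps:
a(c) = -152/c (a(c) = 8*(-19/c) = -152/c)
((4*10)*(-2))*a(-23) + 417 = ((4*10)*(-2))*(-152/(-23)) + 417 = (40*(-2))*(-152*(-1/23)) + 417 = -80*152/23 + 417 = -12160/23 + 417 = -2569/23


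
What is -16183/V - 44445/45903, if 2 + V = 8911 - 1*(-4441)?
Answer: -445396333/204268350 ≈ -2.1804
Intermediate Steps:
V = 13350 (V = -2 + (8911 - 1*(-4441)) = -2 + (8911 + 4441) = -2 + 13352 = 13350)
-16183/V - 44445/45903 = -16183/13350 - 44445/45903 = -16183*1/13350 - 44445*1/45903 = -16183/13350 - 14815/15301 = -445396333/204268350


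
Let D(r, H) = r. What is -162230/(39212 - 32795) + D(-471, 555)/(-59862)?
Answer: -3236129951/128044818 ≈ -25.273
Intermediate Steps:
-162230/(39212 - 32795) + D(-471, 555)/(-59862) = -162230/(39212 - 32795) - 471/(-59862) = -162230/6417 - 471*(-1/59862) = -162230*1/6417 + 157/19954 = -162230/6417 + 157/19954 = -3236129951/128044818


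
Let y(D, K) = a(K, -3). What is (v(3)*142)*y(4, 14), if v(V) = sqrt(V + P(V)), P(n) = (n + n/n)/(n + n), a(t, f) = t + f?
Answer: 1562*sqrt(33)/3 ≈ 2991.0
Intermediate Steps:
a(t, f) = f + t
P(n) = (1 + n)/(2*n) (P(n) = (n + 1)/((2*n)) = (1 + n)*(1/(2*n)) = (1 + n)/(2*n))
y(D, K) = -3 + K
v(V) = sqrt(V + (1 + V)/(2*V))
(v(3)*142)*y(4, 14) = ((sqrt(2 + 2/3 + 4*3)/2)*142)*(-3 + 14) = ((sqrt(2 + 2*(1/3) + 12)/2)*142)*11 = ((sqrt(2 + 2/3 + 12)/2)*142)*11 = ((sqrt(44/3)/2)*142)*11 = (((2*sqrt(33)/3)/2)*142)*11 = ((sqrt(33)/3)*142)*11 = (142*sqrt(33)/3)*11 = 1562*sqrt(33)/3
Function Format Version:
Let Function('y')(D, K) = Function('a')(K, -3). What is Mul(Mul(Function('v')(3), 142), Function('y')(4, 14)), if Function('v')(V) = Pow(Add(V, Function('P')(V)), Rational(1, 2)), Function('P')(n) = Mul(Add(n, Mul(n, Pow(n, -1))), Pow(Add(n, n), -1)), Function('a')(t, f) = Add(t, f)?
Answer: Mul(Rational(1562, 3), Pow(33, Rational(1, 2))) ≈ 2991.0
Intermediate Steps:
Function('a')(t, f) = Add(f, t)
Function('P')(n) = Mul(Rational(1, 2), Pow(n, -1), Add(1, n)) (Function('P')(n) = Mul(Add(n, 1), Pow(Mul(2, n), -1)) = Mul(Add(1, n), Mul(Rational(1, 2), Pow(n, -1))) = Mul(Rational(1, 2), Pow(n, -1), Add(1, n)))
Function('y')(D, K) = Add(-3, K)
Function('v')(V) = Pow(Add(V, Mul(Rational(1, 2), Pow(V, -1), Add(1, V))), Rational(1, 2))
Mul(Mul(Function('v')(3), 142), Function('y')(4, 14)) = Mul(Mul(Mul(Rational(1, 2), Pow(Add(2, Mul(2, Pow(3, -1)), Mul(4, 3)), Rational(1, 2))), 142), Add(-3, 14)) = Mul(Mul(Mul(Rational(1, 2), Pow(Add(2, Mul(2, Rational(1, 3)), 12), Rational(1, 2))), 142), 11) = Mul(Mul(Mul(Rational(1, 2), Pow(Add(2, Rational(2, 3), 12), Rational(1, 2))), 142), 11) = Mul(Mul(Mul(Rational(1, 2), Pow(Rational(44, 3), Rational(1, 2))), 142), 11) = Mul(Mul(Mul(Rational(1, 2), Mul(Rational(2, 3), Pow(33, Rational(1, 2)))), 142), 11) = Mul(Mul(Mul(Rational(1, 3), Pow(33, Rational(1, 2))), 142), 11) = Mul(Mul(Rational(142, 3), Pow(33, Rational(1, 2))), 11) = Mul(Rational(1562, 3), Pow(33, Rational(1, 2)))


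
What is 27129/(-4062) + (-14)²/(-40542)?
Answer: -183443345/27446934 ≈ -6.6836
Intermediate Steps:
27129/(-4062) + (-14)²/(-40542) = 27129*(-1/4062) + 196*(-1/40542) = -9043/1354 - 98/20271 = -183443345/27446934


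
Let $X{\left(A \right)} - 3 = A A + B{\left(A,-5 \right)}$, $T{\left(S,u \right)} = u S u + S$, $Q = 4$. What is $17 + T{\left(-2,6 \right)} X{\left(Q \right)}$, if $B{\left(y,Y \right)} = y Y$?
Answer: $91$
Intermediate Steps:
$B{\left(y,Y \right)} = Y y$
$T{\left(S,u \right)} = S + S u^{2}$ ($T{\left(S,u \right)} = S u u + S = S u^{2} + S = S + S u^{2}$)
$X{\left(A \right)} = 3 + A^{2} - 5 A$ ($X{\left(A \right)} = 3 - \left(5 A - A A\right) = 3 + \left(A^{2} - 5 A\right) = 3 + A^{2} - 5 A$)
$17 + T{\left(-2,6 \right)} X{\left(Q \right)} = 17 + - 2 \left(1 + 6^{2}\right) \left(3 + 4^{2} - 20\right) = 17 + - 2 \left(1 + 36\right) \left(3 + 16 - 20\right) = 17 + \left(-2\right) 37 \left(-1\right) = 17 - -74 = 17 + 74 = 91$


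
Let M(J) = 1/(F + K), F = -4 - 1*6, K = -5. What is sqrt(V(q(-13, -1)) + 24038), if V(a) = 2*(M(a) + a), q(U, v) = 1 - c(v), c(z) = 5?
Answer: 128*sqrt(330)/15 ≈ 155.02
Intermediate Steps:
F = -10 (F = -4 - 6 = -10)
q(U, v) = -4 (q(U, v) = 1 - 1*5 = 1 - 5 = -4)
M(J) = -1/15 (M(J) = 1/(-10 - 5) = 1/(-15) = -1/15)
V(a) = -2/15 + 2*a (V(a) = 2*(-1/15 + a) = -2/15 + 2*a)
sqrt(V(q(-13, -1)) + 24038) = sqrt((-2/15 + 2*(-4)) + 24038) = sqrt((-2/15 - 8) + 24038) = sqrt(-122/15 + 24038) = sqrt(360448/15) = 128*sqrt(330)/15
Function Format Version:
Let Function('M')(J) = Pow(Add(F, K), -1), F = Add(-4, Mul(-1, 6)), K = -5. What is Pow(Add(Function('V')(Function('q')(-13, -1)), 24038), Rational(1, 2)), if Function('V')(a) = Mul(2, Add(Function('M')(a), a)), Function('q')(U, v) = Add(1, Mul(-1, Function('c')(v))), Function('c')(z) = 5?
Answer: Mul(Rational(128, 15), Pow(330, Rational(1, 2))) ≈ 155.02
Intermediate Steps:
F = -10 (F = Add(-4, -6) = -10)
Function('q')(U, v) = -4 (Function('q')(U, v) = Add(1, Mul(-1, 5)) = Add(1, -5) = -4)
Function('M')(J) = Rational(-1, 15) (Function('M')(J) = Pow(Add(-10, -5), -1) = Pow(-15, -1) = Rational(-1, 15))
Function('V')(a) = Add(Rational(-2, 15), Mul(2, a)) (Function('V')(a) = Mul(2, Add(Rational(-1, 15), a)) = Add(Rational(-2, 15), Mul(2, a)))
Pow(Add(Function('V')(Function('q')(-13, -1)), 24038), Rational(1, 2)) = Pow(Add(Add(Rational(-2, 15), Mul(2, -4)), 24038), Rational(1, 2)) = Pow(Add(Add(Rational(-2, 15), -8), 24038), Rational(1, 2)) = Pow(Add(Rational(-122, 15), 24038), Rational(1, 2)) = Pow(Rational(360448, 15), Rational(1, 2)) = Mul(Rational(128, 15), Pow(330, Rational(1, 2)))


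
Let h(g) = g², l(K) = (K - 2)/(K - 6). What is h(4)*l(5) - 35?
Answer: -83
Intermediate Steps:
l(K) = (-2 + K)/(-6 + K)
h(4)*l(5) - 35 = 4²*((-2 + 5)/(-6 + 5)) - 35 = 16*(3/(-1)) - 35 = 16*(-1*3) - 35 = 16*(-3) - 35 = -48 - 35 = -83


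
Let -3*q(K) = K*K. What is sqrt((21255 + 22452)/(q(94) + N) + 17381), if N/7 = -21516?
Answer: sqrt(57633010541378)/57584 ≈ 131.84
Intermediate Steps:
N = -150612 (N = 7*(-21516) = -150612)
q(K) = -K**2/3 (q(K) = -K*K/3 = -K**2/3)
sqrt((21255 + 22452)/(q(94) + N) + 17381) = sqrt((21255 + 22452)/(-1/3*94**2 - 150612) + 17381) = sqrt(43707/(-1/3*8836 - 150612) + 17381) = sqrt(43707/(-8836/3 - 150612) + 17381) = sqrt(43707/(-460672/3) + 17381) = sqrt(43707*(-3/460672) + 17381) = sqrt(-131121/460672 + 17381) = sqrt(8006808911/460672) = sqrt(57633010541378)/57584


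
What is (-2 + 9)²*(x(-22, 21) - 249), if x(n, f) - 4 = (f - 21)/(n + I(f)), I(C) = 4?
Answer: -12005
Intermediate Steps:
x(n, f) = 4 + (-21 + f)/(4 + n) (x(n, f) = 4 + (f - 21)/(n + 4) = 4 + (-21 + f)/(4 + n))
(-2 + 9)²*(x(-22, 21) - 249) = (-2 + 9)²*((-5 + 21 + 4*(-22))/(4 - 22) - 249) = 7²*((-5 + 21 - 88)/(-18) - 249) = 49*(-1/18*(-72) - 249) = 49*(4 - 249) = 49*(-245) = -12005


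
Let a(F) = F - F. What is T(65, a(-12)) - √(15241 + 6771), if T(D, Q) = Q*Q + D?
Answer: 65 - 2*√5503 ≈ -83.364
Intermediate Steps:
a(F) = 0
T(D, Q) = D + Q² (T(D, Q) = Q² + D = D + Q²)
T(65, a(-12)) - √(15241 + 6771) = (65 + 0²) - √(15241 + 6771) = (65 + 0) - √22012 = 65 - 2*√5503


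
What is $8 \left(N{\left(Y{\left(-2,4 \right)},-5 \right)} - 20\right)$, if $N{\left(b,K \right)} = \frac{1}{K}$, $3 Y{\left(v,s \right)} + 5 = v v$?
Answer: $- \frac{808}{5} \approx -161.6$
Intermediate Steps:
$Y{\left(v,s \right)} = - \frac{5}{3} + \frac{v^{2}}{3}$ ($Y{\left(v,s \right)} = - \frac{5}{3} + \frac{v v}{3} = - \frac{5}{3} + \frac{v^{2}}{3}$)
$8 \left(N{\left(Y{\left(-2,4 \right)},-5 \right)} - 20\right) = 8 \left(\frac{1}{-5} - 20\right) = 8 \left(- \frac{1}{5} - 20\right) = 8 \left(- \frac{101}{5}\right) = - \frac{808}{5}$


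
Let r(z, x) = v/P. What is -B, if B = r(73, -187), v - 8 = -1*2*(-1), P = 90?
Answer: -⅑ ≈ -0.11111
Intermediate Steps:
v = 10 (v = 8 - 1*2*(-1) = 8 - 2*(-1) = 8 + 2 = 10)
r(z, x) = ⅑ (r(z, x) = 10/90 = 10*(1/90) = ⅑)
B = ⅑ ≈ 0.11111
-B = -1*⅑ = -⅑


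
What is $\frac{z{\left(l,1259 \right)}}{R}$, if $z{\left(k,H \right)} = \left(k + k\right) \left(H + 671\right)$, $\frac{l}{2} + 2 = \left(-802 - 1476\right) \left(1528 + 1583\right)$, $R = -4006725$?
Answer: $\frac{2188422368}{160269} \approx 13655.0$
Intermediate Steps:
$l = -14173720$ ($l = -4 + 2 \left(-802 - 1476\right) \left(1528 + 1583\right) = -4 + 2 \left(\left(-2278\right) 3111\right) = -4 + 2 \left(-7086858\right) = -4 - 14173716 = -14173720$)
$z{\left(k,H \right)} = 2 k \left(671 + H\right)$
$\frac{z{\left(l,1259 \right)}}{R} = \frac{2 \left(-14173720\right) \left(671 + 1259\right)}{-4006725} = 2 \left(-14173720\right) 1930 \left(- \frac{1}{4006725}\right) = \left(-54710559200\right) \left(- \frac{1}{4006725}\right) = \frac{2188422368}{160269}$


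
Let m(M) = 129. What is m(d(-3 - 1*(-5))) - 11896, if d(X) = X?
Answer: -11767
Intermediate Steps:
m(d(-3 - 1*(-5))) - 11896 = 129 - 11896 = -11767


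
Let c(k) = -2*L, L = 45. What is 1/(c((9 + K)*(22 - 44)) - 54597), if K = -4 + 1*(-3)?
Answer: -1/54687 ≈ -1.8286e-5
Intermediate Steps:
K = -7 (K = -4 - 3 = -7)
c(k) = -90 (c(k) = -2*45 = -90)
1/(c((9 + K)*(22 - 44)) - 54597) = 1/(-90 - 54597) = 1/(-54687) = -1/54687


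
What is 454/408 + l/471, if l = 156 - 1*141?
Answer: 36659/32028 ≈ 1.1446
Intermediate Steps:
l = 15 (l = 156 - 141 = 15)
454/408 + l/471 = 454/408 + 15/471 = 454*(1/408) + 15*(1/471) = 227/204 + 5/157 = 36659/32028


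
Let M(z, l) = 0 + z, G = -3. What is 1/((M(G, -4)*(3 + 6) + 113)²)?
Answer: 1/7396 ≈ 0.00013521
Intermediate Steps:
M(z, l) = z
1/((M(G, -4)*(3 + 6) + 113)²) = 1/((-3*(3 + 6) + 113)²) = 1/((-3*9 + 113)²) = 1/((-27 + 113)²) = 1/(86²) = 1/7396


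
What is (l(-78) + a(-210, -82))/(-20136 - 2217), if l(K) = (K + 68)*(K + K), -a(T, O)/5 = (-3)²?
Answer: -505/7451 ≈ -0.067776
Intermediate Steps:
a(T, O) = -45 (a(T, O) = -5*(-3)² = -5*9 = -45)
l(K) = 2*K*(68 + K) (l(K) = (68 + K)*(2*K) = 2*K*(68 + K))
(l(-78) + a(-210, -82))/(-20136 - 2217) = (2*(-78)*(68 - 78) - 45)/(-20136 - 2217) = (2*(-78)*(-10) - 45)/(-22353) = (1560 - 45)*(-1/22353) = 1515*(-1/22353) = -505/7451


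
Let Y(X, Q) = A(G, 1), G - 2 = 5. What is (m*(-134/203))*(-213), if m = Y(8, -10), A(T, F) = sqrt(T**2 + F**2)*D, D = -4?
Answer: -570840*sqrt(2)/203 ≈ -3976.8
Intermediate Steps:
G = 7 (G = 2 + 5 = 7)
A(T, F) = -4*sqrt(F**2 + T**2) (A(T, F) = sqrt(T**2 + F**2)*(-4) = sqrt(F**2 + T**2)*(-4) = -4*sqrt(F**2 + T**2))
Y(X, Q) = -20*sqrt(2) (Y(X, Q) = -4*sqrt(1**2 + 7**2) = -4*sqrt(1 + 49) = -20*sqrt(2))
m = -20*sqrt(2) ≈ -28.284
(m*(-134/203))*(-213) = ((-20*sqrt(2))*(-134/203))*(-213) = ((-20*sqrt(2))*(-134*1/203))*(-213) = (-20*sqrt(2)*(-134/203))*(-213) = (2680*sqrt(2)/203)*(-213) = -570840*sqrt(2)/203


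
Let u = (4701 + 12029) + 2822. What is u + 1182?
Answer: 20734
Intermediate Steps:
u = 19552 (u = 16730 + 2822 = 19552)
u + 1182 = 19552 + 1182 = 20734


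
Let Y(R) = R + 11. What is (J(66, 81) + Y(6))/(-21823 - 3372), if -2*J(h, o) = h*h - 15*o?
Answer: 3107/50390 ≈ 0.061659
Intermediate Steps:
Y(R) = 11 + R
J(h, o) = -h²/2 + 15*o/2 (J(h, o) = -(h*h - 15*o)/2 = -(h² - 15*o)/2 = -h²/2 + 15*o/2)
(J(66, 81) + Y(6))/(-21823 - 3372) = ((-½*66² + (15/2)*81) + (11 + 6))/(-21823 - 3372) = ((-½*4356 + 1215/2) + 17)/(-25195) = ((-2178 + 1215/2) + 17)*(-1/25195) = (-3141/2 + 17)*(-1/25195) = -3107/2*(-1/25195) = 3107/50390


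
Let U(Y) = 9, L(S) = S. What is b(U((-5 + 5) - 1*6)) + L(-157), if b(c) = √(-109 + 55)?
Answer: -157 + 3*I*√6 ≈ -157.0 + 7.3485*I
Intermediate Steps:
b(c) = 3*I*√6 (b(c) = √(-54) = 3*I*√6)
b(U((-5 + 5) - 1*6)) + L(-157) = 3*I*√6 - 157 = -157 + 3*I*√6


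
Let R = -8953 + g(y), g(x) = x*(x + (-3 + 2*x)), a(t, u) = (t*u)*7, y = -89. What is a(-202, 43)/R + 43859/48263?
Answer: -2273224783/727661251 ≈ -3.1240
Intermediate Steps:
a(t, u) = 7*t*u
g(x) = x*(-3 + 3*x)
R = 15077 (R = -8953 + 3*(-89)*(-1 - 89) = -8953 + 3*(-89)*(-90) = -8953 + 24030 = 15077)
a(-202, 43)/R + 43859/48263 = (7*(-202)*43)/15077 + 43859/48263 = -60802*1/15077 + 43859*(1/48263) = -60802/15077 + 43859/48263 = -2273224783/727661251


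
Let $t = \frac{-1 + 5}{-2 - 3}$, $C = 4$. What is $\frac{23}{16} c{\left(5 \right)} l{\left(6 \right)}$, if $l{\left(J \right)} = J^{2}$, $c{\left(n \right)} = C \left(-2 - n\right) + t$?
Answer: $- \frac{7452}{5} \approx -1490.4$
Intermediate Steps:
$t = - \frac{4}{5}$ ($t = \frac{4}{-5} = 4 \left(- \frac{1}{5}\right) = - \frac{4}{5} \approx -0.8$)
$c{\left(n \right)} = - \frac{44}{5} - 4 n$ ($c{\left(n \right)} = 4 \left(-2 - n\right) - \frac{4}{5} = \left(-8 - 4 n\right) - \frac{4}{5} = - \frac{44}{5} - 4 n$)
$\frac{23}{16} c{\left(5 \right)} l{\left(6 \right)} = \frac{23}{16} \left(- \frac{44}{5} - 20\right) 6^{2} = 23 \cdot \frac{1}{16} \left(- \frac{44}{5} - 20\right) 36 = \frac{23}{16} \left(- \frac{144}{5}\right) 36 = \left(- \frac{207}{5}\right) 36 = - \frac{7452}{5}$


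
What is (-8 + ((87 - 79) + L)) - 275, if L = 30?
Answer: -245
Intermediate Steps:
(-8 + ((87 - 79) + L)) - 275 = (-8 + ((87 - 79) + 30)) - 275 = (-8 + (8 + 30)) - 275 = (-8 + 38) - 275 = 30 - 275 = -245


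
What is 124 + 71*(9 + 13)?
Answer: 1686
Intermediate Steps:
124 + 71*(9 + 13) = 124 + 71*22 = 124 + 1562 = 1686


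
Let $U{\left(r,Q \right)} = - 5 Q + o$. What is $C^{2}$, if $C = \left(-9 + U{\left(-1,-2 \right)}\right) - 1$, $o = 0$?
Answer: $0$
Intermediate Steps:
$U{\left(r,Q \right)} = - 5 Q$ ($U{\left(r,Q \right)} = - 5 Q + 0 = - 5 Q$)
$C = 0$ ($C = \left(-9 - -10\right) - 1 = \left(-9 + 10\right) - 1 = 1 - 1 = 0$)
$C^{2} = 0^{2} = 0$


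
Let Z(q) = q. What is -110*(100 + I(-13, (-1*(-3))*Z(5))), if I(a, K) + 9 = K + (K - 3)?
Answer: -12980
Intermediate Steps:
I(a, K) = -12 + 2*K (I(a, K) = -9 + (K + (K - 3)) = -9 + (K + (-3 + K)) = -9 + (-3 + 2*K) = -12 + 2*K)
-110*(100 + I(-13, (-1*(-3))*Z(5))) = -110*(100 + (-12 + 2*(-1*(-3)*5))) = -110*(100 + (-12 + 2*(3*5))) = -110*(100 + (-12 + 2*15)) = -110*(100 + (-12 + 30)) = -110*(100 + 18) = -110*118 = -12980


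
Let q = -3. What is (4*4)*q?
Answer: -48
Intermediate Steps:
(4*4)*q = (4*4)*(-3) = 16*(-3) = -48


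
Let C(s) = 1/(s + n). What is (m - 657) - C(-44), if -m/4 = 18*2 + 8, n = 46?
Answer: -1667/2 ≈ -833.50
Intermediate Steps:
m = -176 (m = -4*(18*2 + 8) = -4*(36 + 8) = -4*44 = -176)
C(s) = 1/(46 + s) (C(s) = 1/(s + 46) = 1/(46 + s))
(m - 657) - C(-44) = (-176 - 657) - 1/(46 - 44) = -833 - 1/2 = -1667/2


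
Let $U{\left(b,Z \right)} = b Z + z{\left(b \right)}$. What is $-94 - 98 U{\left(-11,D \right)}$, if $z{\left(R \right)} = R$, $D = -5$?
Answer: $-4406$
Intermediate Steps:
$U{\left(b,Z \right)} = b + Z b$ ($U{\left(b,Z \right)} = b Z + b = Z b + b = b + Z b$)
$-94 - 98 U{\left(-11,D \right)} = -94 - 98 \left(- 11 \left(1 - 5\right)\right) = -94 - 98 \left(\left(-11\right) \left(-4\right)\right) = -94 - 4312 = -4406$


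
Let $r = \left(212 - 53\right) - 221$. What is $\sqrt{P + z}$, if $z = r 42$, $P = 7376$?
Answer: $2 \sqrt{1193} \approx 69.08$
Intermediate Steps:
$r = -62$ ($r = 159 - 221 = -62$)
$z = -2604$ ($z = \left(-62\right) 42 = -2604$)
$\sqrt{P + z} = \sqrt{7376 - 2604} = \sqrt{4772} = 2 \sqrt{1193}$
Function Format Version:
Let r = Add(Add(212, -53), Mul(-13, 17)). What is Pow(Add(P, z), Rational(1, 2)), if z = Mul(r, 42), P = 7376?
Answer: Mul(2, Pow(1193, Rational(1, 2))) ≈ 69.080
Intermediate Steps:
r = -62 (r = Add(159, -221) = -62)
z = -2604 (z = Mul(-62, 42) = -2604)
Pow(Add(P, z), Rational(1, 2)) = Pow(Add(7376, -2604), Rational(1, 2)) = Pow(4772, Rational(1, 2)) = Mul(2, Pow(1193, Rational(1, 2)))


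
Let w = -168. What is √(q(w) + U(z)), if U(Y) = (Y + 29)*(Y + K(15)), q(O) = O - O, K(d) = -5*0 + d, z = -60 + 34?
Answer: I*√33 ≈ 5.7446*I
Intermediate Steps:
z = -26
K(d) = d (K(d) = 0 + d = d)
q(O) = 0
U(Y) = (15 + Y)*(29 + Y) (U(Y) = (Y + 29)*(Y + 15) = (29 + Y)*(15 + Y) = (15 + Y)*(29 + Y))
√(q(w) + U(z)) = √(0 + (435 + (-26)² + 44*(-26))) = √(0 + (435 + 676 - 1144)) = √(0 - 33) = √(-33) = I*√33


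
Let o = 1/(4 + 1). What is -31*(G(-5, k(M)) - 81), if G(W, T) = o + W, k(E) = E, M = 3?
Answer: 13299/5 ≈ 2659.8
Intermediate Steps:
o = ⅕ (o = 1/5 = ⅕ ≈ 0.20000)
G(W, T) = ⅕ + W
-31*(G(-5, k(M)) - 81) = -31*((⅕ - 5) - 81) = -31*(-24/5 - 81) = -31*(-429/5) = 13299/5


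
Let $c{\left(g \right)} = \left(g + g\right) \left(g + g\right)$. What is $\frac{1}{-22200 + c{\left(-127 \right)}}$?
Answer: $\frac{1}{42316} \approx 2.3632 \cdot 10^{-5}$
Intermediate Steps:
$c{\left(g \right)} = 4 g^{2}$ ($c{\left(g \right)} = 2 g 2 g = 4 g^{2}$)
$\frac{1}{-22200 + c{\left(-127 \right)}} = \frac{1}{-22200 + 4 \left(-127\right)^{2}} = \frac{1}{-22200 + 4 \cdot 16129} = \frac{1}{-22200 + 64516} = \frac{1}{42316}$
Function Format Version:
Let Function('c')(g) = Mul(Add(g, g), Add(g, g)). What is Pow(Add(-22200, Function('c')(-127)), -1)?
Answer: Rational(1, 42316) ≈ 2.3632e-5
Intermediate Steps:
Function('c')(g) = Mul(4, Pow(g, 2)) (Function('c')(g) = Mul(Mul(2, g), Mul(2, g)) = Mul(4, Pow(g, 2)))
Pow(Add(-22200, Function('c')(-127)), -1) = Pow(Add(-22200, Mul(4, Pow(-127, 2))), -1) = Pow(Add(-22200, Mul(4, 16129)), -1) = Pow(Add(-22200, 64516), -1) = Pow(42316, -1) = Rational(1, 42316)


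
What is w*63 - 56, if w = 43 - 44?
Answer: -119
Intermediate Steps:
w = -1
w*63 - 56 = -1*63 - 56 = -63 - 56 = -119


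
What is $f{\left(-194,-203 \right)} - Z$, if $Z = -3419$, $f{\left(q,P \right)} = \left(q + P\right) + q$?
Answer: $2828$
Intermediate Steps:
$f{\left(q,P \right)} = P + 2 q$ ($f{\left(q,P \right)} = \left(P + q\right) + q = P + 2 q$)
$f{\left(-194,-203 \right)} - Z = \left(-203 + 2 \left(-194\right)\right) - -3419 = \left(-203 - 388\right) + 3419 = -591 + 3419 = 2828$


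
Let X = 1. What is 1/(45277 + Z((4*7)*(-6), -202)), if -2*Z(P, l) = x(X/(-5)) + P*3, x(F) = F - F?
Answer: 1/45529 ≈ 2.1964e-5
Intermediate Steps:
x(F) = 0
Z(P, l) = -3*P/2 (Z(P, l) = -(0 + P*3)/2 = -(0 + 3*P)/2 = -3*P/2)
1/(45277 + Z((4*7)*(-6), -202)) = 1/(45277 - 3*4*7*(-6)/2) = 1/(45277 - 42*(-6)) = 1/(45277 - 3/2*(-168)) = 1/(45277 + 252) = 1/45529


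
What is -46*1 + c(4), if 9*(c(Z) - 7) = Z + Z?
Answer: -343/9 ≈ -38.111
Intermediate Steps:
c(Z) = 7 + 2*Z/9 (c(Z) = 7 + (Z + Z)/9 = 7 + (2*Z)/9 = 7 + 2*Z/9)
-46*1 + c(4) = -46*1 + (7 + (2/9)*4) = -46 + (7 + 8/9) = -46 + 71/9 = -343/9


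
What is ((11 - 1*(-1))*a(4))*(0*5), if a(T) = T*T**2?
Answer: 0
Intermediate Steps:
a(T) = T**3
((11 - 1*(-1))*a(4))*(0*5) = ((11 - 1*(-1))*4**3)*(0*5) = ((11 + 1)*64)*0 = (12*64)*0 = 768*0 = 0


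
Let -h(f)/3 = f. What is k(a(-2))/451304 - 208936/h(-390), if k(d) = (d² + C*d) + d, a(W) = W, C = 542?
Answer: -1813363817/10154340 ≈ -178.58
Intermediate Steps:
h(f) = -3*f
k(d) = d² + 543*d (k(d) = (d² + 542*d) + d = d² + 543*d)
k(a(-2))/451304 - 208936/h(-390) = -2*(543 - 2)/451304 - 208936/((-3*(-390))) = -2*541*(1/451304) - 208936/1170 = -1082*1/451304 - 208936*1/1170 = -541/225652 - 8036/45 = -1813363817/10154340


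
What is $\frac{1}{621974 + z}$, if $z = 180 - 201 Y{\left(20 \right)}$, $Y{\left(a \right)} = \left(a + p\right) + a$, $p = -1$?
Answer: $\frac{1}{614315} \approx 1.6278 \cdot 10^{-6}$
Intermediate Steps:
$Y{\left(a \right)} = -1 + 2 a$ ($Y{\left(a \right)} = \left(a - 1\right) + a = \left(-1 + a\right) + a = -1 + 2 a$)
$z = -7659$ ($z = 180 - 201 \left(-1 + 2 \cdot 20\right) = 180 - 201 \left(-1 + 40\right) = 180 - 7839 = -7659$)
$\frac{1}{621974 + z} = \frac{1}{621974 - 7659} = \frac{1}{614315}$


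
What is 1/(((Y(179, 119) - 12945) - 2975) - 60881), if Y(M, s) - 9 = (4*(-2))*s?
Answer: -1/77744 ≈ -1.2863e-5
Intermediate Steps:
Y(M, s) = 9 - 8*s (Y(M, s) = 9 + (4*(-2))*s = 9 - 8*s)
1/(((Y(179, 119) - 12945) - 2975) - 60881) = 1/((((9 - 8*119) - 12945) - 2975) - 60881) = 1/((((9 - 952) - 12945) - 2975) - 60881) = 1/(((-943 - 12945) - 2975) - 60881) = 1/((-13888 - 2975) - 60881) = 1/(-16863 - 60881) = 1/(-77744) = -1/77744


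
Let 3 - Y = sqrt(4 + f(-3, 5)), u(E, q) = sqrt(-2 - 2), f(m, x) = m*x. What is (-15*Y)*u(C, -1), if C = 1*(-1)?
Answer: 30*I*(-3 + I*sqrt(11)) ≈ -99.499 - 90.0*I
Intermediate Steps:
C = -1
u(E, q) = 2*I (u(E, q) = sqrt(-4) = 2*I)
Y = 3 - I*sqrt(11) (Y = 3 - sqrt(4 - 3*5) = 3 - sqrt(4 - 15) = 3 - sqrt(-11) = 3 - I*sqrt(11) ≈ 3.0 - 3.3166*I)
(-15*Y)*u(C, -1) = (-15*(3 - I*sqrt(11)))*(2*I) = (-45 + 15*I*sqrt(11))*(2*I) = 2*I*(-45 + 15*I*sqrt(11))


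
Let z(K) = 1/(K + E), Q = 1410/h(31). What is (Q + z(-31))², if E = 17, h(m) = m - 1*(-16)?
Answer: 175561/196 ≈ 895.72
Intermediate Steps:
h(m) = 16 + m (h(m) = m + 16 = 16 + m)
Q = 30 (Q = 1410/(16 + 31) = 1410/47 = 1410*(1/47) = 30)
z(K) = 1/(17 + K) (z(K) = 1/(K + 17) = 1/(17 + K))
(Q + z(-31))² = (30 + 1/(17 - 31))² = (30 + 1/(-14))² = (30 - 1/14)² = (419/14)² = 175561/196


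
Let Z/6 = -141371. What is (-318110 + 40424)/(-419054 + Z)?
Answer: 138843/633640 ≈ 0.21912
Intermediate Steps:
Z = -848226 (Z = 6*(-141371) = -848226)
(-318110 + 40424)/(-419054 + Z) = (-318110 + 40424)/(-419054 - 848226) = -277686/(-1267280) = -277686*(-1/1267280) = 138843/633640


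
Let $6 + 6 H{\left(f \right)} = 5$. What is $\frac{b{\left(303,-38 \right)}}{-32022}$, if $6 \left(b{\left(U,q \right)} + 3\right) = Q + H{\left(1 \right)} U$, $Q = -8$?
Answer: $\frac{17}{42696} \approx 0.00039816$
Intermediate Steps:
$H{\left(f \right)} = - \frac{1}{6}$ ($H{\left(f \right)} = -1 + \frac{1}{6} \cdot 5 = -1 + \frac{5}{6} = - \frac{1}{6}$)
$b{\left(U,q \right)} = - \frac{13}{3} - \frac{U}{36}$ ($b{\left(U,q \right)} = -3 + \frac{-8 - \frac{U}{6}}{6} = -3 - \left(\frac{4}{3} + \frac{U}{36}\right) = - \frac{13}{3} - \frac{U}{36}$)
$\frac{b{\left(303,-38 \right)}}{-32022} = \frac{- \frac{13}{3} - \frac{101}{12}}{-32022} = \left(- \frac{13}{3} - \frac{101}{12}\right) \left(- \frac{1}{32022}\right) = \left(- \frac{51}{4}\right) \left(- \frac{1}{32022}\right) = \frac{17}{42696}$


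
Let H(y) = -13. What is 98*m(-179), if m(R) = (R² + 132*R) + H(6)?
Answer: 823200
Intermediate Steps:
m(R) = -13 + R² + 132*R (m(R) = (R² + 132*R) - 13 = -13 + R² + 132*R)
98*m(-179) = 98*(-13 + (-179)² + 132*(-179)) = 98*(-13 + 32041 - 23628) = 98*8400 = 823200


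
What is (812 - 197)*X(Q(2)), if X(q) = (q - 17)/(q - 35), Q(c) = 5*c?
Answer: 861/5 ≈ 172.20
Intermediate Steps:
X(q) = (-17 + q)/(-35 + q)
(812 - 197)*X(Q(2)) = (812 - 197)*((-17 + 5*2)/(-35 + 5*2)) = 615*((-17 + 10)/(-35 + 10)) = 615*(-7/(-25)) = 615*(-1/25*(-7)) = 615*(7/25) = 861/5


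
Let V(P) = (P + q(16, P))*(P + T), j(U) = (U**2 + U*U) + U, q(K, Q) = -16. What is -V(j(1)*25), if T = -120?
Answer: 2655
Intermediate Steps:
j(U) = U + 2*U**2 (j(U) = (U**2 + U**2) + U = 2*U**2 + U = U + 2*U**2)
V(P) = (-120 + P)*(-16 + P) (V(P) = (P - 16)*(P - 120) = (-16 + P)*(-120 + P) = (-120 + P)*(-16 + P))
-V(j(1)*25) = -(1920 + ((1*(1 + 2*1))*25)**2 - 136*1*(1 + 2*1)*25) = -(1920 + ((1*(1 + 2))*25)**2 - 136*1*(1 + 2)*25) = -(1920 + ((1*3)*25)**2 - 136*1*3*25) = -(1920 + (3*25)**2 - 408*25) = -(1920 + 75**2 - 136*75) = -(1920 + 5625 - 10200) = -1*(-2655) = 2655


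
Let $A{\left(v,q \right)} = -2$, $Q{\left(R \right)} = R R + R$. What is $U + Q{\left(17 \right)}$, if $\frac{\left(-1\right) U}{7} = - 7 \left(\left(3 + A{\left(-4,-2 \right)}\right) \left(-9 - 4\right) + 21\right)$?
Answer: $698$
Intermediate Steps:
$Q{\left(R \right)} = R + R^{2}$ ($Q{\left(R \right)} = R^{2} + R = R + R^{2}$)
$U = 392$ ($U = - 7 \left(- 7 \left(\left(3 - 2\right) \left(-9 - 4\right) + 21\right)\right) = - 7 \left(- 7 \left(1 \left(-13\right) + 21\right)\right) = - 7 \left(- 7 \left(-13 + 21\right)\right) = - 7 \left(\left(-7\right) 8\right) = \left(-7\right) \left(-56\right) = 392$)
$U + Q{\left(17 \right)} = 392 + 17 \left(1 + 17\right) = 392 + 17 \cdot 18 = 392 + 306 = 698$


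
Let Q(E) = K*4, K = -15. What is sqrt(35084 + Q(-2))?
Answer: 4*sqrt(2189) ≈ 187.15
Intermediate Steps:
Q(E) = -60 (Q(E) = -15*4 = -60)
sqrt(35084 + Q(-2)) = sqrt(35084 - 60) = sqrt(35024) = 4*sqrt(2189)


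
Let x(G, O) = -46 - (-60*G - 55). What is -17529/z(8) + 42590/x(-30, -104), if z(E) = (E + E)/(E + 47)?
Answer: -1727375585/28656 ≈ -60280.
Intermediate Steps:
x(G, O) = 9 + 60*G (x(G, O) = -46 - (-55 - 60*G) = -46 + (55 + 60*G) = 9 + 60*G)
z(E) = 2*E/(47 + E) (z(E) = (2*E)/(47 + E) = 2*E/(47 + E))
-17529/z(8) + 42590/x(-30, -104) = -17529/(2*8/(47 + 8)) + 42590/(9 + 60*(-30)) = -17529/(2*8/55) + 42590/(9 - 1800) = -17529/(2*8*(1/55)) + 42590/(-1791) = -17529/16/55 + 42590*(-1/1791) = -17529*55/16 - 42590/1791 = -964095/16 - 42590/1791 = -1727375585/28656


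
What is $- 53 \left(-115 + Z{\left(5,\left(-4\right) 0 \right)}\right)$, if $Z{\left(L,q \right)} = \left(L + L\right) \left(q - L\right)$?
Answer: $8745$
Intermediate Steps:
$Z{\left(L,q \right)} = 2 L \left(q - L\right)$
$- 53 \left(-115 + Z{\left(5,\left(-4\right) 0 \right)}\right) = - 53 \left(-115 + 2 \cdot 5 \left(\left(-4\right) 0 - 5\right)\right) = - 53 \left(-115 + 2 \cdot 5 \left(0 - 5\right)\right) = - 53 \left(-115 + 2 \cdot 5 \left(-5\right)\right) = - 53 \left(-115 - 50\right) = \left(-53\right) \left(-165\right) = 8745$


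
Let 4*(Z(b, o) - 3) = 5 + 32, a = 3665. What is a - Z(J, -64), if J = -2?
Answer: 14611/4 ≈ 3652.8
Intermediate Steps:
Z(b, o) = 49/4 (Z(b, o) = 3 + (5 + 32)/4 = 3 + (1/4)*37 = 3 + 37/4 = 49/4)
a - Z(J, -64) = 3665 - 1*49/4 = 3665 - 49/4 = 14611/4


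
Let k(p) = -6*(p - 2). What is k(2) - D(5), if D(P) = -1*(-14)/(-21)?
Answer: ⅔ ≈ 0.66667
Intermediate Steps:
D(P) = -⅔ (D(P) = 14*(-1/21) = -⅔)
k(p) = 12 - 6*p (k(p) = -6*(-2 + p) = 12 - 6*p)
k(2) - D(5) = (12 - 6*2) - 1*(-⅔) = (12 - 12) + ⅔ = 0 + ⅔ = ⅔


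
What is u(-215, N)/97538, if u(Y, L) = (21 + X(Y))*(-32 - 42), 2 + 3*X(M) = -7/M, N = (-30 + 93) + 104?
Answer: -161838/10485335 ≈ -0.015435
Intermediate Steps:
N = 167 (N = 63 + 104 = 167)
X(M) = -⅔ - 7/(3*M) (X(M) = -⅔ + (-7/M)/3 = -⅔ - 7/(3*M))
u(Y, L) = -1554 - 74*(-7 - 2*Y)/(3*Y) (u(Y, L) = (21 + (-7 - 2*Y)/(3*Y))*(-32 - 42) = (21 + (-7 - 2*Y)/(3*Y))*(-74) = -1554 - 74*(-7 - 2*Y)/(3*Y))
u(-215, N)/97538 = ((74/3)*(7 - 61*(-215))/(-215))/97538 = ((74/3)*(-1/215)*(7 + 13115))*(1/97538) = ((74/3)*(-1/215)*13122)*(1/97538) = -323676/215*1/97538 = -161838/10485335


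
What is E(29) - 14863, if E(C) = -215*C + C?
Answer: -21069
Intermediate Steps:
E(C) = -214*C
E(29) - 14863 = -214*29 - 14863 = -6206 - 14863 = -21069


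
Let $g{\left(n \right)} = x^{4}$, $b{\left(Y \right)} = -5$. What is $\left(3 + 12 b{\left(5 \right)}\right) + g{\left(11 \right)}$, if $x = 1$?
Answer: $-56$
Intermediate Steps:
$g{\left(n \right)} = 1$ ($g{\left(n \right)} = 1^{4} = 1$)
$\left(3 + 12 b{\left(5 \right)}\right) + g{\left(11 \right)} = \left(3 + 12 \left(-5\right)\right) + 1 = \left(3 - 60\right) + 1 = -57 + 1 = -56$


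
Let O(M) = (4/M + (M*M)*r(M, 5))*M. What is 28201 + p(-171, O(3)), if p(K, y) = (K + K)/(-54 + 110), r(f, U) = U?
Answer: 789457/28 ≈ 28195.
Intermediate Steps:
O(M) = M*(4/M + 5*M**2) (O(M) = (4/M + (M*M)*5)*M = (4/M + M**2*5)*M = (4/M + 5*M**2)*M = M*(4/M + 5*M**2))
p(K, y) = K/28 (p(K, y) = (2*K)/56 = (2*K)*(1/56) = K/28)
28201 + p(-171, O(3)) = 28201 + (1/28)*(-171) = 28201 - 171/28 = 789457/28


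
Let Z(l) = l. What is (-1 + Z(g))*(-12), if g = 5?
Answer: -48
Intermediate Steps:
(-1 + Z(g))*(-12) = (-1 + 5)*(-12) = 4*(-12) = -48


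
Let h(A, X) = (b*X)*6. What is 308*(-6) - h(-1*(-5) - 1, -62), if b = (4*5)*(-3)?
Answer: -24168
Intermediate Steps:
b = -60 (b = 20*(-3) = -60)
h(A, X) = -360*X (h(A, X) = -60*X*6 = -360*X)
308*(-6) - h(-1*(-5) - 1, -62) = 308*(-6) - (-360)*(-62) = -1848 - 1*22320 = -1848 - 22320 = -24168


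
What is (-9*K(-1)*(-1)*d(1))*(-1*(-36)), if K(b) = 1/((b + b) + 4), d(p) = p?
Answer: 162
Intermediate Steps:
K(b) = 1/(4 + 2*b) (K(b) = 1/(2*b + 4) = 1/(4 + 2*b))
(-9*K(-1)*(-1)*d(1))*(-1*(-36)) = (-9*(1/(2*(2 - 1)))*(-1))*(-1*(-36)) = -9*((½)/1)*(-1)*36 = -9*((½)*1)*(-1)*36 = -9*(½)*(-1)*36 = -(-9)/2*36 = -9*(-½)*36 = (9/2)*36 = 162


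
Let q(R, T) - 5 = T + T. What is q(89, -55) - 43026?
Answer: -43131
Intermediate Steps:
q(R, T) = 5 + 2*T (q(R, T) = 5 + (T + T) = 5 + 2*T)
q(89, -55) - 43026 = (5 + 2*(-55)) - 43026 = (5 - 110) - 43026 = -105 - 43026 = -43131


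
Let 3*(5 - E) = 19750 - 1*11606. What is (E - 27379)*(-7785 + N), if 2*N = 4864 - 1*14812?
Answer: 383901298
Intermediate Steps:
E = -8129/3 (E = 5 - (19750 - 1*11606)/3 = 5 - (19750 - 11606)/3 = 5 - ⅓*8144 = 5 - 8144/3 = -8129/3 ≈ -2709.7)
N = -4974 (N = (4864 - 1*14812)/2 = (4864 - 14812)/2 = (½)*(-9948) = -4974)
(E - 27379)*(-7785 + N) = (-8129/3 - 27379)*(-7785 - 4974) = -90266/3*(-12759) = 383901298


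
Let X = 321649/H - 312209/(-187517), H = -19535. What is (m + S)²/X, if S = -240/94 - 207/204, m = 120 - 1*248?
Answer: -647690417029323907195/553781230573182688 ≈ -1169.6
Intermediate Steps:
X = -54215652718/3663144595 (X = 321649/(-19535) - 312209/(-187517) = 321649*(-1/19535) - 312209*(-1/187517) = -321649/19535 + 312209/187517 = -54215652718/3663144595 ≈ -14.800)
m = -128 (m = 120 - 248 = -128)
S = -11403/3196 (S = -240*1/94 - 207*1/204 = -120/47 - 69/68 = -11403/3196 ≈ -3.5679)
(m + S)²/X = (-128 - 11403/3196)²/(-54215652718/3663144595) = (-420491/3196)²*(-3663144595/54215652718) = (176812681081/10214416)*(-3663144595/54215652718) = -647690417029323907195/553781230573182688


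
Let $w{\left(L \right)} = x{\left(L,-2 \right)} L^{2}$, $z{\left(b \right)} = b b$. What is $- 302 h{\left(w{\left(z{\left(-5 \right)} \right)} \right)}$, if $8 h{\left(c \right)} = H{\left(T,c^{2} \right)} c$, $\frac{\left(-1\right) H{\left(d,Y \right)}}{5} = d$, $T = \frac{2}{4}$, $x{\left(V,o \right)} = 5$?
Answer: $\frac{2359375}{8} \approx 2.9492 \cdot 10^{5}$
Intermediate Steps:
$z{\left(b \right)} = b^{2}$
$w{\left(L \right)} = 5 L^{2}$
$T = \frac{1}{2}$ ($T = 2 \cdot \frac{1}{4} = \frac{1}{2} \approx 0.5$)
$H{\left(d,Y \right)} = - 5 d$
$h{\left(c \right)} = - \frac{5 c}{16}$ ($h{\left(c \right)} = \frac{\left(-5\right) \frac{1}{2} c}{8} = \frac{\left(- \frac{5}{2}\right) c}{8} = - \frac{5 c}{16}$)
$- 302 h{\left(w{\left(z{\left(-5 \right)} \right)} \right)} = - 302 \left(- \frac{5 \cdot 5 \left(\left(-5\right)^{2}\right)^{2}}{16}\right) = - 302 \left(- \frac{5 \cdot 5 \cdot 25^{2}}{16}\right) = - 302 \left(- \frac{5 \cdot 5 \cdot 625}{16}\right) = - 302 \left(\left(- \frac{5}{16}\right) 3125\right) = \left(-302\right) \left(- \frac{15625}{16}\right) = \frac{2359375}{8}$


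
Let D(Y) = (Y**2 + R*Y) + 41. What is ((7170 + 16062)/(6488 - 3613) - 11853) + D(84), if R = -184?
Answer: -58086268/2875 ≈ -20204.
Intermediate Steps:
D(Y) = 41 + Y**2 - 184*Y (D(Y) = (Y**2 - 184*Y) + 41 = 41 + Y**2 - 184*Y)
((7170 + 16062)/(6488 - 3613) - 11853) + D(84) = ((7170 + 16062)/(6488 - 3613) - 11853) + (41 + 84**2 - 184*84) = (23232/2875 - 11853) + (41 + 7056 - 15456) = (23232*(1/2875) - 11853) - 8359 = (23232/2875 - 11853) - 8359 = -34054143/2875 - 8359 = -58086268/2875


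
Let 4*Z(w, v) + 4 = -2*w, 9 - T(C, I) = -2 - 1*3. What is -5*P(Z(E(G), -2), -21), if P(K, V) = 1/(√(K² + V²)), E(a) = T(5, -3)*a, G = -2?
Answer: -√610/122 ≈ -0.20244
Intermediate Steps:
T(C, I) = 14 (T(C, I) = 9 - (-2 - 1*3) = 9 - (-2 - 3) = 9 - 1*(-5) = 9 + 5 = 14)
E(a) = 14*a
Z(w, v) = -1 - w/2 (Z(w, v) = -1 + (-2*w)/4 = -1 - w/2)
P(K, V) = (K² + V²)^(-½)
-5*P(Z(E(G), -2), -21) = -5/√((-1 - 7*(-2))² + (-21)²) = -5/√((-1 - ½*(-28))² + 441) = -5/√((-1 + 14)² + 441) = -5/√(13² + 441) = -5/√(169 + 441) = -√610/122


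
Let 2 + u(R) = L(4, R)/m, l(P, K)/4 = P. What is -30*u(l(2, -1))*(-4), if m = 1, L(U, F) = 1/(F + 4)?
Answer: -230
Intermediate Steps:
l(P, K) = 4*P
L(U, F) = 1/(4 + F)
u(R) = -2 + 1/(4 + R) (u(R) = -2 + 1/((4 + R)*1) = -2 + 1/(4 + R))
-30*u(l(2, -1))*(-4) = -30*(-7 - 8*2)/(4 + 4*2)*(-4) = -30*(-7 - 2*8)/(4 + 8)*(-4) = -30*(-7 - 16)/12*(-4) = -5*(-23)/2*(-4) = -30*(-23/12)*(-4) = (115/2)*(-4) = -230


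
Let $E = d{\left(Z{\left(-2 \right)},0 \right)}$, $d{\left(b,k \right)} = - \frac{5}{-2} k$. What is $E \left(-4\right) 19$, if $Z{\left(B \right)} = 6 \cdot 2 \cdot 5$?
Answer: $0$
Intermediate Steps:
$Z{\left(B \right)} = 60$ ($Z{\left(B \right)} = 12 \cdot 5 = 60$)
$d{\left(b,k \right)} = \frac{5 k}{2}$ ($d{\left(b,k \right)} = \left(-5\right) \left(- \frac{1}{2}\right) k = \frac{5 k}{2}$)
$E = 0$ ($E = \frac{5}{2} \cdot 0 = 0$)
$E \left(-4\right) 19 = 0 \left(-4\right) 19 = 0 \cdot 19 = 0$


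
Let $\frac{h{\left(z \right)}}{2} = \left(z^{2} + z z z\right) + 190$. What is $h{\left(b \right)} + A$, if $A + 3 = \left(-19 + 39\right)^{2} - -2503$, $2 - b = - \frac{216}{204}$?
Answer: $\frac{16487792}{4913} \approx 3356.0$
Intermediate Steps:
$b = \frac{52}{17}$ ($b = 2 - - \frac{216}{204} = 2 - \left(-216\right) \frac{1}{204} = 2 - - \frac{18}{17} = 2 + \frac{18}{17} = \frac{52}{17} \approx 3.0588$)
$h{\left(z \right)} = 380 + 2 z^{2} + 2 z^{3}$ ($h{\left(z \right)} = 2 \left(\left(z^{2} + z z z\right) + 190\right) = 2 \left(\left(z^{2} + z^{2} z\right) + 190\right) = 2 \left(\left(z^{2} + z^{3}\right) + 190\right) = 2 \left(190 + z^{2} + z^{3}\right) = 380 + 2 z^{2} + 2 z^{3}$)
$A = 2900$ ($A = -3 + \left(\left(-19 + 39\right)^{2} - -2503\right) = -3 + \left(20^{2} + 2503\right) = -3 + \left(400 + 2503\right) = -3 + 2903 = 2900$)
$h{\left(b \right)} + A = \left(380 + 2 \left(\frac{52}{17}\right)^{2} + 2 \left(\frac{52}{17}\right)^{3}\right) + 2900 = \left(380 + 2 \cdot \frac{2704}{289} + 2 \cdot \frac{140608}{4913}\right) + 2900 = \left(380 + \frac{5408}{289} + \frac{281216}{4913}\right) + 2900 = \frac{2240092}{4913} + 2900 = \frac{16487792}{4913}$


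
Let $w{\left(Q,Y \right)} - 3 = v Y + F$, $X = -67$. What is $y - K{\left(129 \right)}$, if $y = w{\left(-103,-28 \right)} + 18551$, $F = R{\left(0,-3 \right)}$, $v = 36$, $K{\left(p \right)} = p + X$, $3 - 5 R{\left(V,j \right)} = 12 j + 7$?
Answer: $\frac{87452}{5} \approx 17490.0$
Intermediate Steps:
$R{\left(V,j \right)} = - \frac{4}{5} - \frac{12 j}{5}$ ($R{\left(V,j \right)} = \frac{3}{5} - \frac{12 j + 7}{5} = \frac{3}{5} - \frac{7 + 12 j}{5} = \frac{3}{5} - \left(\frac{7}{5} + \frac{12 j}{5}\right) = - \frac{4}{5} - \frac{12 j}{5}$)
$K{\left(p \right)} = -67 + p$ ($K{\left(p \right)} = p - 67 = -67 + p$)
$F = \frac{32}{5}$ ($F = - \frac{4}{5} - - \frac{36}{5} = - \frac{4}{5} + \frac{36}{5} = \frac{32}{5} \approx 6.4$)
$w{\left(Q,Y \right)} = \frac{47}{5} + 36 Y$ ($w{\left(Q,Y \right)} = 3 + \left(36 Y + \frac{32}{5}\right) = 3 + \left(\frac{32}{5} + 36 Y\right) = \frac{47}{5} + 36 Y$)
$y = \frac{87762}{5}$ ($y = \left(\frac{47}{5} + 36 \left(-28\right)\right) + 18551 = \left(\frac{47}{5} - 1008\right) + 18551 = - \frac{4993}{5} + 18551 = \frac{87762}{5} \approx 17552.0$)
$y - K{\left(129 \right)} = \frac{87762}{5} - \left(-67 + 129\right) = \frac{87762}{5} - 62 = \frac{87452}{5}$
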